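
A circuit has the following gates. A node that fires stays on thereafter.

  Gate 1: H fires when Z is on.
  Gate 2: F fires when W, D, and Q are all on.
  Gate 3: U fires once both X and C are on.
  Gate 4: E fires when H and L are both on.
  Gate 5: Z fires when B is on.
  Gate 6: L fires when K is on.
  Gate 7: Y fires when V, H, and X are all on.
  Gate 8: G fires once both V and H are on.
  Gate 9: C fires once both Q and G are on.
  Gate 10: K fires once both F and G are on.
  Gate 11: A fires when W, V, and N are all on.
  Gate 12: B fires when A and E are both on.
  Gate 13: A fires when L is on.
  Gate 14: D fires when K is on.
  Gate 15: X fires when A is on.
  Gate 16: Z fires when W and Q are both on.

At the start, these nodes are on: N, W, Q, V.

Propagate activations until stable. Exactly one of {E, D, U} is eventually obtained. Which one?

Gate 11: W, V, and N on → A on.
W and Q are on, so Z fires (Gate 16).
Gate 1: Z on → H on.
Gate 15: A on → X on.
Gate 8: V and H on → G on.
Q and G are on, so C fires (Gate 9).
X and C are on, so U fires (Gate 3).
D would need K (Gate 14), but K never turns on. E would need H and L (Gate 4), but L never turns on.

U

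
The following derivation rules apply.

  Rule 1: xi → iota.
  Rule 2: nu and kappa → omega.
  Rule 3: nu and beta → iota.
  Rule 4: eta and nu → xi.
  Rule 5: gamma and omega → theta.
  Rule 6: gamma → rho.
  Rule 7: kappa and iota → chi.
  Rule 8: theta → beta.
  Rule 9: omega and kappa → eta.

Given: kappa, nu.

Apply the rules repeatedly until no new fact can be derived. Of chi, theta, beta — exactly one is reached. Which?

chi

From nu and kappa, Rule 2 gives omega.
omega and kappa hold, so eta follows (Rule 9).
From eta and nu, Rule 4 gives xi.
xi holds, so iota follows (Rule 1).
kappa and iota hold, so chi follows (Rule 7).
theta would need gamma and omega (Rule 5), but gamma is never established. beta would need theta (Rule 8), but theta is never established.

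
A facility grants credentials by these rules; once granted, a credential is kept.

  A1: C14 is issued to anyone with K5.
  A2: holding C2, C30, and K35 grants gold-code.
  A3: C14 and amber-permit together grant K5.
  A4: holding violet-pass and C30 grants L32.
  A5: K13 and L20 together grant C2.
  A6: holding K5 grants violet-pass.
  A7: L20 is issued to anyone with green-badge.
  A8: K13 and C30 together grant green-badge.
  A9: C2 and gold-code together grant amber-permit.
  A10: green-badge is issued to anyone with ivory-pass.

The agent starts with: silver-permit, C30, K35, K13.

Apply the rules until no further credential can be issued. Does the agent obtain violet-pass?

violet-pass would need K5 (A6), but K5 is never granted.

No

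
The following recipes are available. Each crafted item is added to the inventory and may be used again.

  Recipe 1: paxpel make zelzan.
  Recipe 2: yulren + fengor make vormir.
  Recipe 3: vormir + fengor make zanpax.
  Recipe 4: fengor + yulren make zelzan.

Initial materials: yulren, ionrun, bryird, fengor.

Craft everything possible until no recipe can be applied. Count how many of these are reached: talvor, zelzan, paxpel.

fengor + yulren → zelzan (Recipe 4).
No rule produces talvor, and it is not given.
zelzan: reached.
No rule produces paxpel, and it is not given.
Reached: zelzan — 1 of the 3.

1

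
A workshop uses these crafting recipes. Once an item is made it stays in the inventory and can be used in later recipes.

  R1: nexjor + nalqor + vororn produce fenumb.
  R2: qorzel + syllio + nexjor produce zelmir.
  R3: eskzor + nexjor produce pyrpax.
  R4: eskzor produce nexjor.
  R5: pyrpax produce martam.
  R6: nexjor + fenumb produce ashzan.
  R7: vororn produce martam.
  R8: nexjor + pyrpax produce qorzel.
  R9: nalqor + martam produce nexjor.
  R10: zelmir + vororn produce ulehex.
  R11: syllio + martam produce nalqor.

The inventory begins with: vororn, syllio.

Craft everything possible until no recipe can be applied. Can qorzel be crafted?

qorzel would need nexjor and pyrpax (R8), but pyrpax is never obtained.

No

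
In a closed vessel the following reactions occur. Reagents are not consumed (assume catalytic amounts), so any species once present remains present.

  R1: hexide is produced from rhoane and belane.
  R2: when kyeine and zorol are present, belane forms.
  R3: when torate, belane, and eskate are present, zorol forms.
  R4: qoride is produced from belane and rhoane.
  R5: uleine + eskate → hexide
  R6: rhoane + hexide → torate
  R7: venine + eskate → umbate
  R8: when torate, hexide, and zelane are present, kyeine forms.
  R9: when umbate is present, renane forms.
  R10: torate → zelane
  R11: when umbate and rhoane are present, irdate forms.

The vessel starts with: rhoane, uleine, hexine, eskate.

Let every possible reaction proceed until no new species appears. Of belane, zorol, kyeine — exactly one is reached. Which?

uleine and eskate present → hexide forms (R5).
rhoane and hexide present → torate forms (R6).
torate present → zelane forms (R10).
torate, hexide, and zelane present → kyeine forms (R8).
belane would need kyeine and zorol (R2), but zorol never forms. zorol would need torate, belane, and eskate (R3), but belane never forms.

kyeine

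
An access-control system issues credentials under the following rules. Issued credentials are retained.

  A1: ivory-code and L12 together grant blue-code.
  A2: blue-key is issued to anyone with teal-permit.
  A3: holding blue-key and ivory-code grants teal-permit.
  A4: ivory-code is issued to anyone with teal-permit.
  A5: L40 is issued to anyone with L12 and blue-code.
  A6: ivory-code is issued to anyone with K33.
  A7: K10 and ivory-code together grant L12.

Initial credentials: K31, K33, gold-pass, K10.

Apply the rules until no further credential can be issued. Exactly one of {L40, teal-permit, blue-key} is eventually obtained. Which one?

Holding K33 grants ivory-code (A6).
Holding K10 and ivory-code grants L12 (A7).
Holding ivory-code and L12 grants blue-code (A1).
Holding L12 and blue-code grants L40 (A5).
teal-permit would need blue-key and ivory-code (A3), but blue-key is never granted. blue-key would need teal-permit (A2), but teal-permit is never granted.

L40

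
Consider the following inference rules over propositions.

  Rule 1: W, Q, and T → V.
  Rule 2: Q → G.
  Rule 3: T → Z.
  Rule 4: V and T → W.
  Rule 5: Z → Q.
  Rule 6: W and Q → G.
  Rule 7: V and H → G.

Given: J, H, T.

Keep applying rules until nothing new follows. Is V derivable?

V would need W, Q, and T (Rule 1), but W is never established.

No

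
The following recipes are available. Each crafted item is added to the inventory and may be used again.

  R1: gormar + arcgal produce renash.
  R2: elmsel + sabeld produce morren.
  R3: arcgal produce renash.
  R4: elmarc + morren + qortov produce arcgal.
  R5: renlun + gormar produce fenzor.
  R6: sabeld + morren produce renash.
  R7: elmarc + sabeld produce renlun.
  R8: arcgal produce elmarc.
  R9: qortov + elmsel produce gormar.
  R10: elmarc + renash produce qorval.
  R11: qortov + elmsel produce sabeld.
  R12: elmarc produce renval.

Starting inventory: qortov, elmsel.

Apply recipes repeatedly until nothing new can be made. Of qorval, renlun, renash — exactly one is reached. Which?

Using R11, qortov and elmsel make sabeld.
elmsel + sabeld → morren (R2).
Using R6, sabeld and morren make renash.
renlun would need elmarc and sabeld (R7), but elmarc is never obtained. qorval would need elmarc and renash (R10), but elmarc is never obtained.

renash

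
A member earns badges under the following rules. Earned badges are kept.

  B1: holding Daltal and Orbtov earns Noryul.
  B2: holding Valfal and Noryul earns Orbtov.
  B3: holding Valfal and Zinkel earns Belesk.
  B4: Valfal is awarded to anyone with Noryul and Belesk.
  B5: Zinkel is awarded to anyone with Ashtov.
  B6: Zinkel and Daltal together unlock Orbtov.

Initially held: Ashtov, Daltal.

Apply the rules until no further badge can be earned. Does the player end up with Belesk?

No

Belesk would need Valfal and Zinkel (B3), but Valfal is never earned.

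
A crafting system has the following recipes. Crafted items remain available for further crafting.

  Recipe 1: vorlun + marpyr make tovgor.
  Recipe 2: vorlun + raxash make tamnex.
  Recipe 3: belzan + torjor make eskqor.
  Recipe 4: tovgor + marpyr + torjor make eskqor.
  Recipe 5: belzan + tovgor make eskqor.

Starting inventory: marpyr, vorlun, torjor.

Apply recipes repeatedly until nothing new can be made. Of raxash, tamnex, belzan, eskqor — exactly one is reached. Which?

eskqor

Using Recipe 1, vorlun and marpyr make tovgor.
tovgor + marpyr + torjor → eskqor (Recipe 4).
tamnex would need vorlun and raxash (Recipe 2), but raxash is never obtained. No rule produces belzan, and it is not given. No rule produces raxash, and it is not given.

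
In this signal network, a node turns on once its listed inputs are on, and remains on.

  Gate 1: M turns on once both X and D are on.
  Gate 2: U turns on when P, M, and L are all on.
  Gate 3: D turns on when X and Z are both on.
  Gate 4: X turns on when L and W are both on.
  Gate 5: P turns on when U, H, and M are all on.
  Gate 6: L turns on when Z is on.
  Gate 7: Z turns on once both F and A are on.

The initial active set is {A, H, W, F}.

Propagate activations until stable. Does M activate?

Gate 7: F and A on → Z on.
Z is on, so L turns on (Gate 6).
Gate 4: L and W on → X on.
X and Z are on, so D turns on (Gate 3).
X and D are on, so M turns on (Gate 1).

Yes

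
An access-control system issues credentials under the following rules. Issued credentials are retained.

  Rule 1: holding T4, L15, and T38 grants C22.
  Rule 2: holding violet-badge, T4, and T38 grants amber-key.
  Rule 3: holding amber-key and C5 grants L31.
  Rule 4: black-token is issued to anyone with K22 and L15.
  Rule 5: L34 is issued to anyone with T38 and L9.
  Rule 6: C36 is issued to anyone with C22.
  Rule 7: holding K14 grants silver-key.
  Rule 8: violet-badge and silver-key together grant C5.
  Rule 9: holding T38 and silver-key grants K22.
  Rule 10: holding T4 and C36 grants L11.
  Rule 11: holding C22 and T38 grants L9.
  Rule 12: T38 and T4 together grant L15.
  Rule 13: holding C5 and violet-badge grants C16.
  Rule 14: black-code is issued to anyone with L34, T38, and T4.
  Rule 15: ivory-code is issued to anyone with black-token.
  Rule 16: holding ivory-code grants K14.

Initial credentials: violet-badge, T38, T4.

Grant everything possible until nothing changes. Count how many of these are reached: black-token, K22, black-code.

Holding T38 and T4 grants L15 (Rule 12).
Holding T4, L15, and T38 grants C22 (Rule 1).
Holding C22 and T38 grants L9 (Rule 11).
Holding T38 and L9 grants L34 (Rule 5).
Holding L34, T38, and T4 grants black-code (Rule 14).
black-token would need K22 and L15 (Rule 4), but K22 is never granted.
K22 would need T38 and silver-key (Rule 9), but silver-key is never granted.
black-code: reached.
Reached: black-code — 1 of the 3.

1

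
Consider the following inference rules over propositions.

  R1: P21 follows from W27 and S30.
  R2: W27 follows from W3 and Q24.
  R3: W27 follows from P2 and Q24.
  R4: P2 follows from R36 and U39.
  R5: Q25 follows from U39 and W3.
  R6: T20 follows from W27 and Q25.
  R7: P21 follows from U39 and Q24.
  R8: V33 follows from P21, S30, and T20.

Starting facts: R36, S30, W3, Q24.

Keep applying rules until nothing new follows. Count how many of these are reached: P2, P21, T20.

From W3 and Q24, R2 gives W27.
From W27 and S30, R1 gives P21.
P2 would need R36 and U39 (R4), but U39 is never established.
P21: reached.
T20 would need W27 and Q25 (R6), but Q25 is never established.
Reached: P21 — 1 of the 3.

1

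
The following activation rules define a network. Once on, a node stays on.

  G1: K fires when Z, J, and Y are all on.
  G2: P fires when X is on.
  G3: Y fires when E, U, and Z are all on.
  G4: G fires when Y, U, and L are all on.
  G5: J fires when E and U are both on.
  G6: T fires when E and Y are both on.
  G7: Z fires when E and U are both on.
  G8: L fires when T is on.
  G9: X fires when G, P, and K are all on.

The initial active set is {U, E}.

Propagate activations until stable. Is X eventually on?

X would need G, P, and K (G9), but P never turns on.

No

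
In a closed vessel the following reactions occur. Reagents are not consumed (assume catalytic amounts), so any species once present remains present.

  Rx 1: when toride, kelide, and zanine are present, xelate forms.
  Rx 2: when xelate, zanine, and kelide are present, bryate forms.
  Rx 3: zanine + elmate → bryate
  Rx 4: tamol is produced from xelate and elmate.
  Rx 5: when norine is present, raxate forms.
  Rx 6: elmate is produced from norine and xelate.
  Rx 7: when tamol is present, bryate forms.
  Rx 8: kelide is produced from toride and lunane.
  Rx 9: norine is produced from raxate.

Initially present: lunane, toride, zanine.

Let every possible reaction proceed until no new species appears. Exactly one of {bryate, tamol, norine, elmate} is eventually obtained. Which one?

toride and lunane present → kelide forms (Rx 8).
toride, kelide, and zanine present → xelate forms (Rx 1).
xelate, zanine, and kelide present → bryate forms (Rx 2).
elmate would need norine and xelate (Rx 6), but norine never forms. tamol would need xelate and elmate (Rx 4), but elmate never forms. norine would need raxate (Rx 9), but raxate never forms.

bryate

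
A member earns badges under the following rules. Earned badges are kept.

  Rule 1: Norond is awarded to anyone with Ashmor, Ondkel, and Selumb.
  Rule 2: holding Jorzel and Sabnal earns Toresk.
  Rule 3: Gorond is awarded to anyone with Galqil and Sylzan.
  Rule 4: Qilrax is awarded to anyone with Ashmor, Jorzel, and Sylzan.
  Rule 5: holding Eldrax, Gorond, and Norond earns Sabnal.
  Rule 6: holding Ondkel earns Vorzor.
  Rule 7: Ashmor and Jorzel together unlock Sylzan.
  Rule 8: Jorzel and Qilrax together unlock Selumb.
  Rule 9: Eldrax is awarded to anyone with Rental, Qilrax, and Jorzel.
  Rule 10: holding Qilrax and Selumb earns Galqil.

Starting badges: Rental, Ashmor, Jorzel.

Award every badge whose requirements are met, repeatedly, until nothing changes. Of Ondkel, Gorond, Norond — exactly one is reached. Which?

With Ashmor and Jorzel, Sylzan is earned (Rule 7).
With Ashmor, Jorzel, and Sylzan, Qilrax is earned (Rule 4).
With Jorzel and Qilrax, Selumb is earned (Rule 8).
With Qilrax and Selumb, Galqil is earned (Rule 10).
With Galqil and Sylzan, Gorond is earned (Rule 3).
Norond would need Ashmor, Ondkel, and Selumb (Rule 1), but Ondkel is never earned. No rule produces Ondkel, and it is not given.

Gorond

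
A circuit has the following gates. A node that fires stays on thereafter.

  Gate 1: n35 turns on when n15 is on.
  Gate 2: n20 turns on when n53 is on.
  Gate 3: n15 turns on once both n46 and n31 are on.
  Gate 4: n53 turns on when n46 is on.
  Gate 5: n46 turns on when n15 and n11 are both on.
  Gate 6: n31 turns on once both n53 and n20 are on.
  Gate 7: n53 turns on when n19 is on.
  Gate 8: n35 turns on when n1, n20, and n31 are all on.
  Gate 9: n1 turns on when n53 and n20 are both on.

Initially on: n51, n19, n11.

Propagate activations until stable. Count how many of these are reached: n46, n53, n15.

1

n19 is on, so n53 turns on (Gate 7).
n46 would need n15 and n11 (Gate 5), but n15 never turns on.
n53: reached.
n15 would need n46 and n31 (Gate 3), but n46 never turns on.
Reached: n53 — 1 of the 3.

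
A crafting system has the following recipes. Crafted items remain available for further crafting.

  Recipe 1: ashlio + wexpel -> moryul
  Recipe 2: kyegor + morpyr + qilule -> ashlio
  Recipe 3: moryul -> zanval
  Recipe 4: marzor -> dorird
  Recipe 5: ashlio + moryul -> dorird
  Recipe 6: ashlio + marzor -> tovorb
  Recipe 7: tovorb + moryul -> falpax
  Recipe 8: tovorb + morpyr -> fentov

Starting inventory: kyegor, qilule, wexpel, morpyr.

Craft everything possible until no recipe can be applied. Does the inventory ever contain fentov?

No

fentov would need tovorb and morpyr (Recipe 8), but tovorb is never obtained.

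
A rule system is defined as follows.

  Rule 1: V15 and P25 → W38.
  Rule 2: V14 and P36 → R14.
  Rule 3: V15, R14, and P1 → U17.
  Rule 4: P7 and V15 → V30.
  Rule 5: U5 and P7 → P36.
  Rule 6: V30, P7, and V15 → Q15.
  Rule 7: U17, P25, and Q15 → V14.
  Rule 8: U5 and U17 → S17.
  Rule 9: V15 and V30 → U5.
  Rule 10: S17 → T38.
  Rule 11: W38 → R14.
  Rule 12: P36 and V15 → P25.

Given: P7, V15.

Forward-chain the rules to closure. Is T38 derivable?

No

T38 would need S17 (Rule 10), but S17 is never established.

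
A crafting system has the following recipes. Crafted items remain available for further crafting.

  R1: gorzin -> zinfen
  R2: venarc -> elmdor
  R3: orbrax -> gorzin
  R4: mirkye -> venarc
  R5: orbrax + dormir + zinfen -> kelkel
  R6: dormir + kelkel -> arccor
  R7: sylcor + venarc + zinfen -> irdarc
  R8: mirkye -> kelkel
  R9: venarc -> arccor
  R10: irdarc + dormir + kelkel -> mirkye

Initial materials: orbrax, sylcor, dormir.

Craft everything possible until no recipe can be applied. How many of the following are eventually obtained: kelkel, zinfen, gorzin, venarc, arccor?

4

Using R3, orbrax makes gorzin.
gorzin -> zinfen (R1).
orbrax + dormir + zinfen -> kelkel (R5).
dormir + kelkel -> arccor (R6).
kelkel: reached.
zinfen: reached.
gorzin: reached.
venarc would need mirkye (R4), but mirkye is never obtained.
arccor: reached.
Reached: kelkel, zinfen, gorzin, and arccor — 4 of the 5.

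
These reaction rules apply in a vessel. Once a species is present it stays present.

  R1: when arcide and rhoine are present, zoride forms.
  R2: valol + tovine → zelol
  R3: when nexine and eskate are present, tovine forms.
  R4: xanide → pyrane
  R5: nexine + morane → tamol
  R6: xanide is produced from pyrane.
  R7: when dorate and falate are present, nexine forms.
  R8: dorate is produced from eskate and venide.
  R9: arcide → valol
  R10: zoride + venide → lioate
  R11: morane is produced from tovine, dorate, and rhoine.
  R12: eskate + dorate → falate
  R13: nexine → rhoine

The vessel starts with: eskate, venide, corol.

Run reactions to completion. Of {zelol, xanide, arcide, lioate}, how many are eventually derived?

0

zelol would need valol and tovine (R2), but valol never forms.
xanide would need pyrane (R6), but pyrane never forms.
No rule produces arcide, and it is not given.
lioate would need zoride and venide (R10), but zoride never forms.
None of the 4 are reached.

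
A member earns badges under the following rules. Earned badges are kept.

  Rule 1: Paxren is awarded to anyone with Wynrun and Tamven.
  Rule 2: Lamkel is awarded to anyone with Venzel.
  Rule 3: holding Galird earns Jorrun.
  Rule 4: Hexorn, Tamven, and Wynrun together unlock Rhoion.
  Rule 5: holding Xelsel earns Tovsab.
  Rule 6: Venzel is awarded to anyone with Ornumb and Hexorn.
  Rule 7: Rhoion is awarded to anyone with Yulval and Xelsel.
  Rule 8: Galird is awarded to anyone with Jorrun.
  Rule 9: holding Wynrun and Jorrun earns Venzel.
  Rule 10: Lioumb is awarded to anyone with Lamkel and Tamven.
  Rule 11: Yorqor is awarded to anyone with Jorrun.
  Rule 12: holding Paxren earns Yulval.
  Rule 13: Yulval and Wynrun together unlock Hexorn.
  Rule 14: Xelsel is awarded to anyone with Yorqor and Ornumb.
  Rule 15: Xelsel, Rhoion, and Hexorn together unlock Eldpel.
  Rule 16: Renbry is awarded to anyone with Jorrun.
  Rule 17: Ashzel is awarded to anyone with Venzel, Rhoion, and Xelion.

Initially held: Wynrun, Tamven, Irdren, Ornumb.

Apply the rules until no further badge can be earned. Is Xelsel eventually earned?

Xelsel would need Yorqor and Ornumb (Rule 14), but Yorqor is never earned.

No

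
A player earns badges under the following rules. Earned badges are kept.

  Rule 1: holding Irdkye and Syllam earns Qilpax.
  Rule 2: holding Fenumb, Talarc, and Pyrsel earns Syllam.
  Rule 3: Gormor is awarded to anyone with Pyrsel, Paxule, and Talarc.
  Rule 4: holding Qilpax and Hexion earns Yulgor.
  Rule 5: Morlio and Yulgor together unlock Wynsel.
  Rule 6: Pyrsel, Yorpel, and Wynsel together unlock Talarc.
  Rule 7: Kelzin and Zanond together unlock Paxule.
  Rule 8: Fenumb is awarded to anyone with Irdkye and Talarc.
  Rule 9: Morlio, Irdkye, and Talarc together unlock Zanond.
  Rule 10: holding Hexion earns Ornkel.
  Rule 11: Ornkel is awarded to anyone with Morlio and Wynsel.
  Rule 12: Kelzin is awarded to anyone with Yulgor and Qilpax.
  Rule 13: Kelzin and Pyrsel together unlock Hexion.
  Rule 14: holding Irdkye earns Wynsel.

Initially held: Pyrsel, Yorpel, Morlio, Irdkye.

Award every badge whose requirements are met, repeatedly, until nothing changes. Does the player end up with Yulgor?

Yulgor would need Qilpax and Hexion (Rule 4), but Hexion is never earned.

No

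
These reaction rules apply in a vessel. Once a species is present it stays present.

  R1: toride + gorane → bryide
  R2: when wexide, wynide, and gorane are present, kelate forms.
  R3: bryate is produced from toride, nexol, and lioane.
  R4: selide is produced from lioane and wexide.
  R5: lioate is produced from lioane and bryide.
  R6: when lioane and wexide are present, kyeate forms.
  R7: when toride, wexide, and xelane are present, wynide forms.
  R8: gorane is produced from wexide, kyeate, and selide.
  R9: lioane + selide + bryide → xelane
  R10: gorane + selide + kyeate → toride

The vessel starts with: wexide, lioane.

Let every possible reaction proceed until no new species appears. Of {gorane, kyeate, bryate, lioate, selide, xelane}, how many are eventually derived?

5

lioane and wexide present → selide forms (R4).
lioane and wexide present → kyeate forms (R6).
wexide, kyeate, and selide present → gorane forms (R8).
gorane, selide, and kyeate present → toride forms (R10).
toride and gorane present → bryide forms (R1).
lioane and bryide present → lioate forms (R5).
lioane, selide, and bryide present → xelane forms (R9).
gorane: reached.
kyeate: reached.
bryate would need toride, nexol, and lioane (R3), but nexol never forms.
lioate: reached.
selide: reached.
xelane: reached.
Reached: gorane, kyeate, lioate, selide, and xelane — 5 of the 6.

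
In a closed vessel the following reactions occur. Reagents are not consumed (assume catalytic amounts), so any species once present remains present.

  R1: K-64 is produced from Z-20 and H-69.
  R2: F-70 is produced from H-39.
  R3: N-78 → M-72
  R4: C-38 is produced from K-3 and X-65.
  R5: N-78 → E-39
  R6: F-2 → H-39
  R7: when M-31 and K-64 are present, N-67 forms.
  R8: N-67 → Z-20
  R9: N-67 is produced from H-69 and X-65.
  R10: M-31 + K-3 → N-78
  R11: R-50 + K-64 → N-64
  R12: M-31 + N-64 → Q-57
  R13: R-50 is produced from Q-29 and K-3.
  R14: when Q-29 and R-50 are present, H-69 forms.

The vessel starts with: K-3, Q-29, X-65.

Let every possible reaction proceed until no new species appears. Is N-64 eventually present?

Yes

Q-29 and K-3 present → R-50 forms (R13).
Q-29 and R-50 present → H-69 forms (R14).
H-69 and X-65 present → N-67 forms (R9).
N-67 present → Z-20 forms (R8).
Z-20 and H-69 present → K-64 forms (R1).
R-50 and K-64 present → N-64 forms (R11).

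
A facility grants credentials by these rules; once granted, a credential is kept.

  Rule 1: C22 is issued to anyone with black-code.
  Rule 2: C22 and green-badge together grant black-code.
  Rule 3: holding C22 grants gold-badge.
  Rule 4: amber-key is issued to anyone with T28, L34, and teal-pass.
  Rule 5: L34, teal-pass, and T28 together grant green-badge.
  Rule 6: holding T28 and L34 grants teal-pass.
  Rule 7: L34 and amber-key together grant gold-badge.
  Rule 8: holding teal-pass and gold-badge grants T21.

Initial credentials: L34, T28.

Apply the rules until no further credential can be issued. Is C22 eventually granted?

No

C22 would need black-code (Rule 1), but black-code is never granted.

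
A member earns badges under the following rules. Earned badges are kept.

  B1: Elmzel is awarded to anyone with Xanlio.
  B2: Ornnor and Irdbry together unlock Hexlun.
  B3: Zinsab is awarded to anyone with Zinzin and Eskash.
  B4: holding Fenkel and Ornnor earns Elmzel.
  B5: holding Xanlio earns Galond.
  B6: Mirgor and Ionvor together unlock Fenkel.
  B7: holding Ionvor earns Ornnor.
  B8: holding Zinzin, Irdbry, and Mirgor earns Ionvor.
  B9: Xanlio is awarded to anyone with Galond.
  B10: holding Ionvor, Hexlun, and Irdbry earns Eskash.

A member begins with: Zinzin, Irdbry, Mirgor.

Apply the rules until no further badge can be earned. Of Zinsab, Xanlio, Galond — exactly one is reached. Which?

Zinsab

With Zinzin, Irdbry, and Mirgor, Ionvor is earned (B8).
With Ionvor, Ornnor is earned (B7).
With Ornnor and Irdbry, Hexlun is earned (B2).
With Ionvor, Hexlun, and Irdbry, Eskash is earned (B10).
With Zinzin and Eskash, Zinsab is earned (B3).
Galond would need Xanlio (B5), but Xanlio is never earned. Xanlio would need Galond (B9), but Galond is never earned.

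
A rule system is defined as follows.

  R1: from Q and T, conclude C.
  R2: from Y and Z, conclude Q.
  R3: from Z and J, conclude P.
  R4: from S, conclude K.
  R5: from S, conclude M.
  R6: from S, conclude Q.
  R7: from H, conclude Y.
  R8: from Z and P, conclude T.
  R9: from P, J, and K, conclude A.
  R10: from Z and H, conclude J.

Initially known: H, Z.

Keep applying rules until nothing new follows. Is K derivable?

No

K would need S (R4), but S is never established.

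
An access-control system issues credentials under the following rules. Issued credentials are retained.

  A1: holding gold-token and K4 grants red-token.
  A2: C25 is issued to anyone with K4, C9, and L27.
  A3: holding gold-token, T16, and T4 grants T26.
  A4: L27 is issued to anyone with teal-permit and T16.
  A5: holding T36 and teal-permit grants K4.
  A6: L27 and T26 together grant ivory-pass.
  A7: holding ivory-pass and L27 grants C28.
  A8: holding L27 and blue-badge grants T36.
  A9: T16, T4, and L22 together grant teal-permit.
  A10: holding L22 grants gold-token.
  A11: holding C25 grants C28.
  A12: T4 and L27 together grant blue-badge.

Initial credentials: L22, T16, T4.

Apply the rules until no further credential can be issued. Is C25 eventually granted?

C25 would need K4, C9, and L27 (A2), but C9 is never granted.

No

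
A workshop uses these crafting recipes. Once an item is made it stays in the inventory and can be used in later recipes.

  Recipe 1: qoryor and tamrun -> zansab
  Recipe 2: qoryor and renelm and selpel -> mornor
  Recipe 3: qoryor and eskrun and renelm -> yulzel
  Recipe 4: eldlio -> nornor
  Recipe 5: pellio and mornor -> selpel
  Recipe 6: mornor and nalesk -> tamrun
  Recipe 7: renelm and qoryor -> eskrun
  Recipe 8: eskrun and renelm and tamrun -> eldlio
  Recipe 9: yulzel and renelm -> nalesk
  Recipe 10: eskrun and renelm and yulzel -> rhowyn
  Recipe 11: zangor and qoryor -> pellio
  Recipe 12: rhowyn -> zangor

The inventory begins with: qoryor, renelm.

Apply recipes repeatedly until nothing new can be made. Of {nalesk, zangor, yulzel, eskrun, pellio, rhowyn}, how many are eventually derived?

6

renelm and qoryor -> eskrun (Recipe 7).
qoryor and eskrun and renelm -> yulzel (Recipe 3).
Using Recipe 9, yulzel and renelm make nalesk.
eskrun and renelm and yulzel -> rhowyn (Recipe 10).
Using Recipe 12, rhowyn makes zangor.
zangor and qoryor -> pellio (Recipe 11).
nalesk: reached.
zangor: reached.
yulzel: reached.
eskrun: reached.
pellio: reached.
rhowyn: reached.
All 6 are reached.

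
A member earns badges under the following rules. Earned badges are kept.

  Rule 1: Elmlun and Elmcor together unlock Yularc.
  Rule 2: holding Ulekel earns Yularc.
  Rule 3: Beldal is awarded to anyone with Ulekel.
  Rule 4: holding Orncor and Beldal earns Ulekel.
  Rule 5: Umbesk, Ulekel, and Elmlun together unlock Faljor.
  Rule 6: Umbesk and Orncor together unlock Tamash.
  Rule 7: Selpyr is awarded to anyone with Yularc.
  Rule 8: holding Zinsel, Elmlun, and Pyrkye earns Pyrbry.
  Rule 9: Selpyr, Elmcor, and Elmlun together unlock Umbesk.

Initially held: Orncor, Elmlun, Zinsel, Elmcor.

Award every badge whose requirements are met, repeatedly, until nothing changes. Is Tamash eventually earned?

Yes

With Elmlun and Elmcor, Yularc is earned (Rule 1).
With Yularc, Selpyr is earned (Rule 7).
With Selpyr, Elmcor, and Elmlun, Umbesk is earned (Rule 9).
With Umbesk and Orncor, Tamash is earned (Rule 6).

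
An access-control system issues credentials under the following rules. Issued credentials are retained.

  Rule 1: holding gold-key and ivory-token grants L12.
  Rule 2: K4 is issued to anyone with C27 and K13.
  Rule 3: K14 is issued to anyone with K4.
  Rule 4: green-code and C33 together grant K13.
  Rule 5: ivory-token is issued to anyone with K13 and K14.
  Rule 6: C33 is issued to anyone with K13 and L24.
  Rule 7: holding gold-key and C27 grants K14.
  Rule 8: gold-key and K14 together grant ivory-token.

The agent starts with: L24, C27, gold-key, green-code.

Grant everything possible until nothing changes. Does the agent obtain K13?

K13 would need green-code and C33 (Rule 4), but C33 is never granted.

No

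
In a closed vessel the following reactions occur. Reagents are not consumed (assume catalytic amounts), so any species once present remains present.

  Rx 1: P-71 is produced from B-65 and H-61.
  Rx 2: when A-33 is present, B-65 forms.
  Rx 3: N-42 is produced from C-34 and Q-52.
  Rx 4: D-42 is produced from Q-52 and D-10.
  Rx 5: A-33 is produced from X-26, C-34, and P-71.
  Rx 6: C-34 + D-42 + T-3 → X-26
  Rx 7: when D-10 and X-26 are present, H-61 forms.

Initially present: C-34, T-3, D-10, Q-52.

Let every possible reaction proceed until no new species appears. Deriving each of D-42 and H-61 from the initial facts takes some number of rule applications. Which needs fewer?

D-42

D-42: Q-52 and D-10 present → D-42 forms (Rx 4). [1 rule application]
H-61: Q-52 and D-10 present → D-42 forms (Rx 4). C-34, D-42, and T-3 present → X-26 forms (Rx 6). D-10 and X-26 present → H-61 forms (Rx 7). [3 rule applications]
D-42 needs fewer.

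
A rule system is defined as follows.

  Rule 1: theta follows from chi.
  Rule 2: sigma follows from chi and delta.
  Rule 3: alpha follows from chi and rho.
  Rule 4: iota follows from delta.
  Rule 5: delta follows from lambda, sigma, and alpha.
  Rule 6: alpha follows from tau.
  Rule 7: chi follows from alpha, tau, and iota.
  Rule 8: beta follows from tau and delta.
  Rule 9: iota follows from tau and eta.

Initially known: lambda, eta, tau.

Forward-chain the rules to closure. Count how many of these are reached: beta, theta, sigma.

1

tau and eta hold, so iota follows (Rule 9).
From tau, Rule 6 gives alpha.
alpha, tau, and iota hold, so chi follows (Rule 7).
chi holds, so theta follows (Rule 1).
beta would need tau and delta (Rule 8), but delta is never established.
theta: reached.
sigma would need chi and delta (Rule 2), but delta is never established.
Reached: theta — 1 of the 3.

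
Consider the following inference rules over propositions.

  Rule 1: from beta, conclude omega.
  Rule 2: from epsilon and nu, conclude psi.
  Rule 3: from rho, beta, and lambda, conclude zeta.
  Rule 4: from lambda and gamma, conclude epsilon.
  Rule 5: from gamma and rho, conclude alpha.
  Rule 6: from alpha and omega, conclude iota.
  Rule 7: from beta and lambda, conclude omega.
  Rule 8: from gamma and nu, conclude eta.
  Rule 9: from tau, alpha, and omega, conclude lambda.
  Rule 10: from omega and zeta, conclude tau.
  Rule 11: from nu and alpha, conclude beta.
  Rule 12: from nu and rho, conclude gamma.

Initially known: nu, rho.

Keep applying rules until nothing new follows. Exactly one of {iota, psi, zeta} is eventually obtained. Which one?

iota

From nu and rho, Rule 12 gives gamma.
gamma and rho hold, so alpha follows (Rule 5).
From nu and alpha, Rule 11 gives beta.
From beta, Rule 1 gives omega.
From alpha and omega, Rule 6 gives iota.
psi would need epsilon and nu (Rule 2), but epsilon is never established. zeta would need rho, beta, and lambda (Rule 3), but lambda is never established.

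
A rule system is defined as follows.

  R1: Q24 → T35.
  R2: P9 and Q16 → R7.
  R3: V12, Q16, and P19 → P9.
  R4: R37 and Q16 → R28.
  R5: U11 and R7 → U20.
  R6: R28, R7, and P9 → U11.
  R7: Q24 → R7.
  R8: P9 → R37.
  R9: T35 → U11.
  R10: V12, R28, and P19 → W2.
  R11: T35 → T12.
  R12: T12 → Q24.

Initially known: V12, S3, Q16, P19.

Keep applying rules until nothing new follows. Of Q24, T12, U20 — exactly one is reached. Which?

U20

V12, Q16, and P19 hold, so P9 follows (R3).
From P9 and Q16, R2 gives R7.
From P9, R8 gives R37.
R37 and Q16 hold, so R28 follows (R4).
R28, R7, and P9 hold, so U11 follows (R6).
U11 and R7 hold, so U20 follows (R5).
Q24 would need T12 (R12), but T12 is never established. T12 would need T35 (R11), but T35 is never established.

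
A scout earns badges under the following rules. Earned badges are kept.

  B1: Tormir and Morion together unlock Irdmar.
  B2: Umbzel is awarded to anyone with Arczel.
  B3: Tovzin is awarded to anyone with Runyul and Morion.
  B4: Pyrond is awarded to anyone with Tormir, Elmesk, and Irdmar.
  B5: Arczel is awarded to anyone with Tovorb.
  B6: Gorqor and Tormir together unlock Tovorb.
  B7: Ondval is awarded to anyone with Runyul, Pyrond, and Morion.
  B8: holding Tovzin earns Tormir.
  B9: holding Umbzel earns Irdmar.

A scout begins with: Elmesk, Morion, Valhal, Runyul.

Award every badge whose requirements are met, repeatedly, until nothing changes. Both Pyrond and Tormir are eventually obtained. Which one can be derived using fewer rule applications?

Tormir

Tormir: With Runyul and Morion, Tovzin is earned (B3). With Tovzin, Tormir is earned (B8). [2 rule applications]
Pyrond: With Runyul and Morion, Tovzin is earned (B3). With Tovzin, Tormir is earned (B8). With Tormir and Morion, Irdmar is earned (B1). With Tormir, Elmesk, and Irdmar, Pyrond is earned (B4). [4 rule applications]
Tormir needs fewer.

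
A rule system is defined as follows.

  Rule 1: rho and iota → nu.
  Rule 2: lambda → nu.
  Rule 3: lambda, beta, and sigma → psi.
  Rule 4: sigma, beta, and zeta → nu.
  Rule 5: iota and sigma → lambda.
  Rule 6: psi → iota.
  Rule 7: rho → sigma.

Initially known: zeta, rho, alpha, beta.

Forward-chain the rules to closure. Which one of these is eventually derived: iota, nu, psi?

rho holds, so sigma follows (Rule 7).
From sigma, beta, and zeta, Rule 4 gives nu.
iota would need psi (Rule 6), but psi is never established. psi would need lambda, beta, and sigma (Rule 3), but lambda is never established.

nu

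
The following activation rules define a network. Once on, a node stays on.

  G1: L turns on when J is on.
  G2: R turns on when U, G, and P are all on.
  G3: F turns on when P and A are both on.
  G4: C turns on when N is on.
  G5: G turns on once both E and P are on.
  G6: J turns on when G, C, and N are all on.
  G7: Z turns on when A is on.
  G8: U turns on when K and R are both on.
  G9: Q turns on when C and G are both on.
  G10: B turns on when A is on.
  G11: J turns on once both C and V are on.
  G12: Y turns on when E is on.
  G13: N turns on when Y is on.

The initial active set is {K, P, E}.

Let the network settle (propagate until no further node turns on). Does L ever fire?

Yes

E is on, so Y turns on (G12).
G5: E and P on → G on.
G13: Y on → N on.
N is on, so C turns on (G4).
G, C, and N are on, so J turns on (G6).
G1: J on → L on.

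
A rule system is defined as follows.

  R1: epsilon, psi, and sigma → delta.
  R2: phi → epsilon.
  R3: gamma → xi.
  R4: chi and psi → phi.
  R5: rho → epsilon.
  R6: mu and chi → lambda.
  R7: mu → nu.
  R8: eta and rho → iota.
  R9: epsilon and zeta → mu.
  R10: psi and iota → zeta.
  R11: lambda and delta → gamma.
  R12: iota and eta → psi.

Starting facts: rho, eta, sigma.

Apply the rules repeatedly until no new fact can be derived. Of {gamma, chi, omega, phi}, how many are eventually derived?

gamma would need lambda and delta (R11), but lambda is never established.
No rule produces chi, and it is not given.
No rule produces omega, and it is not given.
phi would need chi and psi (R4), but chi is never established.
None of the 4 are reached.

0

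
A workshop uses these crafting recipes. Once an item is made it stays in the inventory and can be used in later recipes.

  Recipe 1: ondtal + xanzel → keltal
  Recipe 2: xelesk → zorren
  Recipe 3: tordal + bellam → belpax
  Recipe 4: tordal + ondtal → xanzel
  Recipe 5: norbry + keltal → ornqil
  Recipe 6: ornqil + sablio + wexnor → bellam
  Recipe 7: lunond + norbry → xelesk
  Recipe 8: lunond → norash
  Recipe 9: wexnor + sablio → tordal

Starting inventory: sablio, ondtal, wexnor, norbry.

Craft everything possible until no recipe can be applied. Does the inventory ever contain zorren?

No

zorren would need xelesk (Recipe 2), but xelesk is never obtained.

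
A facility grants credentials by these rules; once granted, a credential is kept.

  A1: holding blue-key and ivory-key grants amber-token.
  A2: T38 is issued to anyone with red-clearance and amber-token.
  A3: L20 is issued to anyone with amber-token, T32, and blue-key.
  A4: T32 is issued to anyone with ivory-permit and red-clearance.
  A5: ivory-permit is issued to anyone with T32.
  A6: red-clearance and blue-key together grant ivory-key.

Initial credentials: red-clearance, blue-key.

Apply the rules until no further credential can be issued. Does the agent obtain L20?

L20 would need amber-token, T32, and blue-key (A3), but T32 is never granted.

No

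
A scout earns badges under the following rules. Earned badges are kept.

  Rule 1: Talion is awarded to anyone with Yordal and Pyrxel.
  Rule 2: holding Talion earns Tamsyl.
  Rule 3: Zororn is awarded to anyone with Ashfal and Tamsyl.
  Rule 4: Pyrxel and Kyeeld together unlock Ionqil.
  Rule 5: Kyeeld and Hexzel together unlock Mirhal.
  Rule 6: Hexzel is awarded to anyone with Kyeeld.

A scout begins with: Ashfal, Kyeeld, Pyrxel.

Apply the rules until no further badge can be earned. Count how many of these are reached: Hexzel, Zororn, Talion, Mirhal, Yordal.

With Kyeeld, Hexzel is earned (Rule 6).
With Kyeeld and Hexzel, Mirhal is earned (Rule 5).
Hexzel: reached.
Zororn would need Ashfal and Tamsyl (Rule 3), but Tamsyl is never earned.
Talion would need Yordal and Pyrxel (Rule 1), but Yordal is never earned.
Mirhal: reached.
No rule produces Yordal, and it is not given.
Reached: Hexzel and Mirhal — 2 of the 5.

2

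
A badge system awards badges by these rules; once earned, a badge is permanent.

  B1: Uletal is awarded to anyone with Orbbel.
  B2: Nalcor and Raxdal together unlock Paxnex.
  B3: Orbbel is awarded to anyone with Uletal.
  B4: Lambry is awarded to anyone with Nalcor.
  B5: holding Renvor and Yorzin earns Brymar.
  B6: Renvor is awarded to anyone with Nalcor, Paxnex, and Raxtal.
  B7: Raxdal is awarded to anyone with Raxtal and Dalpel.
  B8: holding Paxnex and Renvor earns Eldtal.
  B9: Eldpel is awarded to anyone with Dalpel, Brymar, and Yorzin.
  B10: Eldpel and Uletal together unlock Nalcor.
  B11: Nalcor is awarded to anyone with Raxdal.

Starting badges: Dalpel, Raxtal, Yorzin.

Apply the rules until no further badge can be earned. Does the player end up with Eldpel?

Yes

With Raxtal and Dalpel, Raxdal is earned (B7).
With Raxdal, Nalcor is earned (B11).
With Nalcor and Raxdal, Paxnex is earned (B2).
With Nalcor, Paxnex, and Raxtal, Renvor is earned (B6).
With Renvor and Yorzin, Brymar is earned (B5).
With Dalpel, Brymar, and Yorzin, Eldpel is earned (B9).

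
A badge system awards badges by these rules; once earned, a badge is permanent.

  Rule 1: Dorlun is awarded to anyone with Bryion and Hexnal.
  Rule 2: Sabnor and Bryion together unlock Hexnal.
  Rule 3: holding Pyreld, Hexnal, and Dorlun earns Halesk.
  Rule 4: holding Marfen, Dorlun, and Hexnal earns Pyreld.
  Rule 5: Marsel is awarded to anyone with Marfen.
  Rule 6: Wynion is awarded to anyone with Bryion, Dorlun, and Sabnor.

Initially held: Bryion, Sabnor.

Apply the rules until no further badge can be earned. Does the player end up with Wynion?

With Sabnor and Bryion, Hexnal is earned (Rule 2).
With Bryion and Hexnal, Dorlun is earned (Rule 1).
With Bryion, Dorlun, and Sabnor, Wynion is earned (Rule 6).

Yes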